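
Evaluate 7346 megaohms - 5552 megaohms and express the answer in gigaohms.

1.794 gigaohms

In gigaohms:
  7346 megaohms = 7346e-3 gigaohms = 7.346
  5552 megaohms = 5552e-3 gigaohms = 5.552
Difference: 7.346 - 5.552 = 1.794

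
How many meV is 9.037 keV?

9037000 meV

kilo = 1e3, milli = 1e-3; factor is 1e6.
9.037 × 1e6 = 9037000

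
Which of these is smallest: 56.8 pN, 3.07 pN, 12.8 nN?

56.8 pN = 0.0000000000568 N
3.07 pN = 0.00000000000307 N
12.8 nN = 0.0000000128 N

3.07 pN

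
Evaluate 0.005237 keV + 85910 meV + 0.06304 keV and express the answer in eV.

In eV:
  0.005237 keV = 0.005237 × 10^3 eV = 5.237
  85910 meV = 85910 × 10^-3 eV = 85.91
  0.06304 keV = 0.06304 × 10^3 eV = 63.04
Sum: 5.237 + 85.91 + 63.04 = 154.187

154.187 eV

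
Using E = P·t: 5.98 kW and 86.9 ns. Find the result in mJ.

0.519662 mJ

5.98 × 10³ × 86.9 × 10⁻⁹ = 519.662 × 10⁻⁶ J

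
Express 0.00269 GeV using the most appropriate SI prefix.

= 2.69e6 eV; 1e6 is mega.

2.69 MeV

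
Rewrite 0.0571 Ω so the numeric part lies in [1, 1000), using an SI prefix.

57.1 mΩ

= 57.1 × 10⁻³ Ω; 10⁻³ is milli.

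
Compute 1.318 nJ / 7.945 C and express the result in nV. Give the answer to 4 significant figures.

(1.318 × 10^-9) / (7.945) = 0.16589 × 10^-9 V

0.1659 nV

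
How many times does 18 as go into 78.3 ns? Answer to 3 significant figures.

4350000000

(78.3 × 10⁻⁹) / (18 × 10⁻¹⁸) = 4.35 × 10⁹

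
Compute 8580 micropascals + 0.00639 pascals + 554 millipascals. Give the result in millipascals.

In millipascals:
  8580 micropascals = 8580 × 10⁻³ millipascals = 8.58
  0.00639 pascals = 0.00639 × 10³ millipascals = 6.39
  554 millipascals → 554
Sum: 8.58 + 6.39 + 554 = 568.97

568.97 millipascals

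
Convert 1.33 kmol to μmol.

1330000000 μmol

kilo = 10^3, micro = 10^-6; factor is 10^9.
1.33 × 10^9 = 1330000000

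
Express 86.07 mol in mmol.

(no prefix) = 10⁰, milli = 10⁻³; factor is 10³.
86.07 × 10³ = 86070

86070 mmol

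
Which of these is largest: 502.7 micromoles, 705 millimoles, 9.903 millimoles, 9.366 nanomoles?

502.7 micromoles = 0.0005027 moles
705 millimoles = 0.705 moles
9.903 millimoles = 0.009903 moles
9.366 nanomoles = 0.000000009366 moles

705 millimoles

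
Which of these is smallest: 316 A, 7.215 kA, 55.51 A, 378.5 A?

316 A = 316 A
7.215 kA = 7215 A
55.51 A = 55.51 A
378.5 A = 378.5 A

55.51 A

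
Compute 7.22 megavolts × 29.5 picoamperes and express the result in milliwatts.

7.22 × 10⁶ × 29.5 × 10⁻¹² = 212.99 × 10⁻⁶ W

0.21299 milliwatts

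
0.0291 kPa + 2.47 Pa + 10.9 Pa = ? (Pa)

In Pa:
  0.0291 kPa = 0.0291e3 Pa = 29.1
  2.47 Pa → 2.47
  10.9 Pa → 10.9
Sum: 29.1 + 2.47 + 10.9 = 42.47

42.47 Pa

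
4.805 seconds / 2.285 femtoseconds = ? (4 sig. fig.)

2103000000000000

(4.805) / (2.285 × 10⁻¹⁵) = 2.1028 × 10¹⁵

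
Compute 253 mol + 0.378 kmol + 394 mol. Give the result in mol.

1025 mol

In mol:
  253 mol → 253
  0.378 kmol = 0.378 × 10^3 mol = 378
  394 mol → 394
Sum: 253 + 378 + 394 = 1025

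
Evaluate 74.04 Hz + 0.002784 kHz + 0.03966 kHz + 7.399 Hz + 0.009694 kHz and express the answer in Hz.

In Hz:
  74.04 Hz → 74.04
  0.002784 kHz = 0.002784 × 10³ Hz = 2.784
  0.03966 kHz = 0.03966 × 10³ Hz = 39.66
  7.399 Hz → 7.399
  0.009694 kHz = 0.009694 × 10³ Hz = 9.694
Sum: 74.04 + 2.784 + 39.66 + 7.399 + 9.694 = 133.577

133.577 Hz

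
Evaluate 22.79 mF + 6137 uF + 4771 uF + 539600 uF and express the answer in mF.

573.298 mF

In mF:
  22.79 mF → 22.79
  6137 uF = 6137 × 10^-3 mF = 6.137
  4771 uF = 4771 × 10^-3 mF = 4.771
  539600 uF = 539600 × 10^-3 mF = 539.6
Sum: 22.79 + 6.137 + 4.771 + 539.6 = 573.298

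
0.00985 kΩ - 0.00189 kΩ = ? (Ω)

In Ω:
  0.00985 kΩ = 0.00985 × 10^3 Ω = 9.85
  0.00189 kΩ = 0.00189 × 10^3 Ω = 1.89
Difference: 9.85 - 1.89 = 7.96

7.96 Ω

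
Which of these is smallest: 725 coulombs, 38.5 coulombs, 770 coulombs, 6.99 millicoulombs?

725 coulombs = 725 coulombs
38.5 coulombs = 38.5 coulombs
770 coulombs = 770 coulombs
6.99 millicoulombs = 0.00699 coulombs

6.99 millicoulombs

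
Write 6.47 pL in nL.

pico = 10^-12, nano = 10^-9; factor is 10^-3.
6.47 × 10^-3 = 0.00647

0.00647 nL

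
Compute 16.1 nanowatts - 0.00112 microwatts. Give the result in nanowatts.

In nanowatts:
  16.1 nanowatts → 16.1
  0.00112 microwatts = 0.00112 × 10^3 nanowatts = 1.12
Difference: 16.1 - 1.12 = 14.98

14.98 nanowatts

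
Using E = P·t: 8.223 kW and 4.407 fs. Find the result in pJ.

8.223 × 10^3 × 4.407 × 10^-15 = 36.238761 × 10^-12 J

36.238761 pJ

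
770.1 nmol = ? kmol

0.0000000007701 kmol

nano = 1e-9, kilo = 1e3; factor is 1e-12.
770.1 × 1e-12 = 0.0000000007701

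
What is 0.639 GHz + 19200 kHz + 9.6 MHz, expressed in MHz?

In MHz:
  0.639 GHz = 0.639 × 10^3 MHz = 639
  19200 kHz = 19200 × 10^-3 MHz = 19.2
  9.6 MHz → 9.6
Sum: 639 + 19.2 + 9.6 = 667.8

667.8 MHz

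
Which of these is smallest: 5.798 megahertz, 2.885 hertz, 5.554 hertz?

2.885 hertz

5.798 megahertz = 5798000 hertz
2.885 hertz = 2.885 hertz
5.554 hertz = 5.554 hertz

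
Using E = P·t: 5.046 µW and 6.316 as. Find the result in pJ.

5.046 × 10^-6 × 6.316 × 10^-18 = 31.870536 × 10^-24 J

0.000000000031870536 pJ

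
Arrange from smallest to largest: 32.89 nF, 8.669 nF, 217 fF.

32.89 nF = 0.00000003289 F
8.669 nF = 0.000000008669 F
217 fF = 0.000000000000217 F

217 fF < 8.669 nF < 32.89 nF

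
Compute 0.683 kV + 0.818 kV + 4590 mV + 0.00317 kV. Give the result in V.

In V:
  0.683 kV = 0.683 × 10³ V = 683
  0.818 kV = 0.818 × 10³ V = 818
  4590 mV = 4590 × 10⁻³ V = 4.59
  0.00317 kV = 0.00317 × 10³ V = 3.17
Sum: 683 + 818 + 4.59 + 3.17 = 1508.76

1508.76 V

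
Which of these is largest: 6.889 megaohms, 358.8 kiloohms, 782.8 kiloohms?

6.889 megaohms = 6889000 ohms
358.8 kiloohms = 358800 ohms
782.8 kiloohms = 782800 ohms

6.889 megaohms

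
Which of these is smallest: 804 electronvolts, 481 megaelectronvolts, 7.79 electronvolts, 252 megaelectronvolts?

7.79 electronvolts

804 electronvolts = 804 electronvolts
481 megaelectronvolts = 481000000 electronvolts
7.79 electronvolts = 7.79 electronvolts
252 megaelectronvolts = 252000000 electronvolts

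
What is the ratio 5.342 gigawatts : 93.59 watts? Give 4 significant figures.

(5.342e9) / (93.59) = 0.057079e9

57080000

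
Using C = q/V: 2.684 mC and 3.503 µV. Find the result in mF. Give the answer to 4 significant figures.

766200 mF

(2.684e-3) / (3.503e-6) = 0.7662e3 F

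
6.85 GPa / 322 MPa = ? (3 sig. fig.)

21.3

(6.85 × 10^9) / (322 × 10^6) = 0.02127 × 10^3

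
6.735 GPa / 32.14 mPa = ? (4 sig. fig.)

(6.735 × 10⁹) / (32.14 × 10⁻³) = 0.20955 × 10¹²

209600000000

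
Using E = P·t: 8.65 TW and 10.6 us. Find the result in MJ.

91.69 MJ

8.65e12 × 10.6e-6 = 91.69e6 J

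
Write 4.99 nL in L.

nano = 1e-9, (no prefix) = 1e0; factor is 1e-9.
4.99 × 1e-9 = 0.00000000499

0.00000000499 L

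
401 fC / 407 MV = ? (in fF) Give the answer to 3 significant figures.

(401e-15) / (407e6) = 0.98526e-21 F

0.000000985 fF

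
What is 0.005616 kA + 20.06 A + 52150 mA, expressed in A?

77.826 A

In A:
  0.005616 kA = 0.005616e3 A = 5.616
  20.06 A → 20.06
  52150 mA = 52150e-3 A = 52.15
Sum: 5.616 + 20.06 + 52.15 = 77.826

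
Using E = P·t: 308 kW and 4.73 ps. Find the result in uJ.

1.45684 uJ

308 × 10^3 × 4.73 × 10^-12 = 1456.84 × 10^-9 J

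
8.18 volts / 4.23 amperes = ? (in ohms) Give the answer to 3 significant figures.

1.93 ohms

(8.18) / (4.23) = 1.9338 Ω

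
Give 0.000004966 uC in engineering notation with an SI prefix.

4.966 pC

= 4.966e-12 C; 1e-12 is pico.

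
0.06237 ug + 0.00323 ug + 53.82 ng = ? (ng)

In ng:
  0.06237 ug = 0.06237 × 10³ ng = 62.37
  0.00323 ug = 0.00323 × 10³ ng = 3.23
  53.82 ng → 53.82
Sum: 62.37 + 3.23 + 53.82 = 119.42

119.42 ng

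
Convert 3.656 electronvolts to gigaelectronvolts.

(no prefix) = 10⁰, giga = 10⁹; factor is 10⁻⁹.
3.656 × 10⁻⁹ = 0.000000003656

0.000000003656 gigaelectronvolts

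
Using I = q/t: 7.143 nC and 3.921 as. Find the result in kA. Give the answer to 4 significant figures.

(7.143e-9) / (3.921e-18) = 1.82173e9 A

1822000 kA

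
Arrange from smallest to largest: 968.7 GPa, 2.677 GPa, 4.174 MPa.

4.174 MPa < 2.677 GPa < 968.7 GPa

968.7 GPa = 968700000000 Pa
2.677 GPa = 2677000000 Pa
4.174 MPa = 4174000 Pa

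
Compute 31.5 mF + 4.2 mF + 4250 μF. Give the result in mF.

39.95 mF

In mF:
  31.5 mF → 31.5
  4.2 mF → 4.2
  4250 μF = 4250e-3 mF = 4.25
Sum: 31.5 + 4.2 + 4.25 = 39.95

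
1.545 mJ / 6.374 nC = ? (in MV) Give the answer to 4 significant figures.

0.2424 MV

(1.545 × 10^-3) / (6.374 × 10^-9) = 0.242391 × 10^6 V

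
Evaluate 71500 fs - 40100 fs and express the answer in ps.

In ps:
  71500 fs = 71500e-3 ps = 71.5
  40100 fs = 40100e-3 ps = 40.1
Difference: 71.5 - 40.1 = 31.4

31.4 ps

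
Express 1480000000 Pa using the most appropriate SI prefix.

= 1.48 × 10^9 Pa; 10^9 is giga.

1.48 GPa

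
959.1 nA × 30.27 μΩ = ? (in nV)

0.029031957 nV

959.1 × 10⁻⁹ × 30.27 × 10⁻⁶ = 29031.957 × 10⁻¹⁵ V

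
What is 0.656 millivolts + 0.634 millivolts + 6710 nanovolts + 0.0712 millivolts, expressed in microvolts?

1367.91 microvolts

In microvolts:
  0.656 millivolts = 0.656e3 microvolts = 656
  0.634 millivolts = 0.634e3 microvolts = 634
  6710 nanovolts = 6710e-3 microvolts = 6.71
  0.0712 millivolts = 0.0712e3 microvolts = 71.2
Sum: 656 + 634 + 6.71 + 71.2 = 1367.91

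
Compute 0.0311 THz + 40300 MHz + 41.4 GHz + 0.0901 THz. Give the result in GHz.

202.9 GHz

In GHz:
  0.0311 THz = 0.0311e3 GHz = 31.1
  40300 MHz = 40300e-3 GHz = 40.3
  41.4 GHz → 41.4
  0.0901 THz = 0.0901e3 GHz = 90.1
Sum: 31.1 + 40.3 + 41.4 + 90.1 = 202.9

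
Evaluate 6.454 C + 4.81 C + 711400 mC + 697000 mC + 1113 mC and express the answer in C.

1420.777 C

In C:
  6.454 C → 6.454
  4.81 C → 4.81
  711400 mC = 711400 × 10⁻³ C = 711.4
  697000 mC = 697000 × 10⁻³ C = 697
  1113 mC = 1113 × 10⁻³ C = 1.113
Sum: 6.454 + 4.81 + 711.4 + 697 + 1.113 = 1420.777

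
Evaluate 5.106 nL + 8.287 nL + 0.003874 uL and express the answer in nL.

In nL:
  5.106 nL → 5.106
  8.287 nL → 8.287
  0.003874 uL = 0.003874e3 nL = 3.874
Sum: 5.106 + 8.287 + 3.874 = 17.267

17.267 nL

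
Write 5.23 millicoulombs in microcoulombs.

milli = 10^-3, micro = 10^-6; factor is 10^3.
5.23 × 10^3 = 5230

5230 microcoulombs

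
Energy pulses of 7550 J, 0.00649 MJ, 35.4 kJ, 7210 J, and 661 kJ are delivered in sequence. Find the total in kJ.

In kJ:
  7550 J = 7550e-3 kJ = 7.55
  0.00649 MJ = 0.00649e3 kJ = 6.49
  35.4 kJ → 35.4
  7210 J = 7210e-3 kJ = 7.21
  661 kJ → 661
Sum: 7.55 + 6.49 + 35.4 + 7.21 + 661 = 717.65

717.65 kJ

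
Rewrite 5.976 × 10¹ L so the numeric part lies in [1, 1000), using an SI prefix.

= 59.76 L; mantissa already in [1, 1000).

59.76 L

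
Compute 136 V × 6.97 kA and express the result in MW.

0.94792 MW

136 × 6.97 × 10³ = 947.92 × 10³ W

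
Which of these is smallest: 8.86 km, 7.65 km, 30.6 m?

30.6 m

8.86 km = 8860 m
7.65 km = 7650 m
30.6 m = 30.6 m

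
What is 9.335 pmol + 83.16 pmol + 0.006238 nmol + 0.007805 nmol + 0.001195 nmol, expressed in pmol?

In pmol:
  9.335 pmol → 9.335
  83.16 pmol → 83.16
  0.006238 nmol = 0.006238 × 10³ pmol = 6.238
  0.007805 nmol = 0.007805 × 10³ pmol = 7.805
  0.001195 nmol = 0.001195 × 10³ pmol = 1.195
Sum: 9.335 + 83.16 + 6.238 + 7.805 + 1.195 = 107.733

107.733 pmol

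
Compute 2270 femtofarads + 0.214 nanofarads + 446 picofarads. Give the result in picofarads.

662.27 picofarads

In picofarads:
  2270 femtofarads = 2270 × 10^-3 picofarads = 2.27
  0.214 nanofarads = 0.214 × 10^3 picofarads = 214
  446 picofarads → 446
Sum: 2.27 + 214 + 446 = 662.27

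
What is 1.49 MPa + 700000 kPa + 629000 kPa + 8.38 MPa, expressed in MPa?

In MPa:
  1.49 MPa → 1.49
  700000 kPa = 700000 × 10⁻³ MPa = 700
  629000 kPa = 629000 × 10⁻³ MPa = 629
  8.38 MPa → 8.38
Sum: 1.49 + 700 + 629 + 8.38 = 1338.87

1338.87 MPa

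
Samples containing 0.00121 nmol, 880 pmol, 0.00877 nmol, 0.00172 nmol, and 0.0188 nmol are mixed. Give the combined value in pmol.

910.5 pmol

In pmol:
  0.00121 nmol = 0.00121e3 pmol = 1.21
  880 pmol → 880
  0.00877 nmol = 0.00877e3 pmol = 8.77
  0.00172 nmol = 0.00172e3 pmol = 1.72
  0.0188 nmol = 0.0188e3 pmol = 18.8
Sum: 1.21 + 880 + 8.77 + 1.72 + 18.8 = 910.5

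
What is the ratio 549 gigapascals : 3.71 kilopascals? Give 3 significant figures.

(549e9) / (3.71e3) = 148e6

148000000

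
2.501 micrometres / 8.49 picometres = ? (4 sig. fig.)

294600

(2.501 × 10⁻⁶) / (8.49 × 10⁻¹²) = 0.29458 × 10⁶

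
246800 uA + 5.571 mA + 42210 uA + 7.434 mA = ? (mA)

302.015 mA

In mA:
  246800 uA = 246800 × 10⁻³ mA = 246.8
  5.571 mA → 5.571
  42210 uA = 42210 × 10⁻³ mA = 42.21
  7.434 mA → 7.434
Sum: 246.8 + 5.571 + 42.21 + 7.434 = 302.015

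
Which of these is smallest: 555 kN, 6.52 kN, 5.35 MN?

6.52 kN

555 kN = 555000 N
6.52 kN = 6520 N
5.35 MN = 5350000 N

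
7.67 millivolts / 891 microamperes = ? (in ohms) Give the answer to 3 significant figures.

(7.67 × 10^-3) / (891 × 10^-6) = 0.0086083 × 10^3 Ω

8.61 ohms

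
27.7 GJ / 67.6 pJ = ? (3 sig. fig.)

410000000000000000000

(27.7 × 10⁹) / (67.6 × 10⁻¹²) = 0.4098 × 10²¹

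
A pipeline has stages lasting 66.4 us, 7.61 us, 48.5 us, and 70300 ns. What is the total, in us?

In us:
  66.4 us → 66.4
  7.61 us → 7.61
  48.5 us → 48.5
  70300 ns = 70300 × 10^-3 us = 70.3
Sum: 66.4 + 7.61 + 48.5 + 70.3 = 192.81

192.81 us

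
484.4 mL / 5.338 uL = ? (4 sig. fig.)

(484.4e-3) / (5.338e-6) = 90.746e3

90750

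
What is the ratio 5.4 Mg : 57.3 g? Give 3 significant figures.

94200

(5.4 × 10⁶) / (57.3) = 0.09424 × 10⁶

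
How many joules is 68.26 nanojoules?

nano = 1e-9, (no prefix) = 1e0; factor is 1e-9.
68.26 × 1e-9 = 0.00000006826

0.00000006826 joules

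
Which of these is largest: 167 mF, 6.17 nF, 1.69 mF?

167 mF

167 mF = 0.167 F
6.17 nF = 0.00000000617 F
1.69 mF = 0.00169 F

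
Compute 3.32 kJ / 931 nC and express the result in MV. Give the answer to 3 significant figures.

3570 MV

(3.32 × 10^3) / (931 × 10^-9) = 0.0035661 × 10^12 V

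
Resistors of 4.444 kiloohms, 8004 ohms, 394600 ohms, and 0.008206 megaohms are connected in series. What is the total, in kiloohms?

In kiloohms:
  4.444 kiloohms → 4.444
  8004 ohms = 8004e-3 kiloohms = 8.004
  394600 ohms = 394600e-3 kiloohms = 394.6
  0.008206 megaohms = 0.008206e3 kiloohms = 8.206
Sum: 4.444 + 8.004 + 394.6 + 8.206 = 415.254

415.254 kiloohms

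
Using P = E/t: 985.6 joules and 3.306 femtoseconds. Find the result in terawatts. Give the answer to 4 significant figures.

(985.6) / (3.306 × 10⁻¹⁵) = 298.125 × 10¹⁵ W

298100 terawatts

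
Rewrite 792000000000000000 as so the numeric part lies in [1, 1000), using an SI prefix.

= 792 × 10⁻³ s; 10⁻³ is milli.

792 ms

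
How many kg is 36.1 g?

(no prefix) = 10^0, kilo = 10^3; factor is 10^-3.
36.1 × 10^-3 = 0.0361

0.0361 kg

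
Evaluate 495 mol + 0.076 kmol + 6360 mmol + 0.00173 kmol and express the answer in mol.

579.09 mol

In mol:
  495 mol → 495
  0.076 kmol = 0.076 × 10^3 mol = 76
  6360 mmol = 6360 × 10^-3 mol = 6.36
  0.00173 kmol = 0.00173 × 10^3 mol = 1.73
Sum: 495 + 76 + 6.36 + 1.73 = 579.09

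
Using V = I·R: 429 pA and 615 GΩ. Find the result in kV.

429 × 10⁻¹² × 615 × 10⁹ = 263835 × 10⁻³ V

0.263835 kV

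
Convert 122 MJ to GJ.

mega = 10^6, giga = 10^9; factor is 10^-3.
122 × 10^-3 = 0.122

0.122 GJ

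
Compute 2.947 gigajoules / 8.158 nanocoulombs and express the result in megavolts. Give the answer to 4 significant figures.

361200000000 megavolts

(2.947e9) / (8.158e-9) = 0.361241e18 V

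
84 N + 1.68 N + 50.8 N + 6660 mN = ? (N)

143.14 N

In N:
  84 N → 84
  1.68 N → 1.68
  50.8 N → 50.8
  6660 mN = 6660 × 10⁻³ N = 6.66
Sum: 84 + 1.68 + 50.8 + 6.66 = 143.14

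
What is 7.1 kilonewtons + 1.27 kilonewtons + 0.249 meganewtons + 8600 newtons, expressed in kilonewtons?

In kilonewtons:
  7.1 kilonewtons → 7.1
  1.27 kilonewtons → 1.27
  0.249 meganewtons = 0.249 × 10³ kilonewtons = 249
  8600 newtons = 8600 × 10⁻³ kilonewtons = 8.6
Sum: 7.1 + 1.27 + 249 + 8.6 = 265.97

265.97 kilonewtons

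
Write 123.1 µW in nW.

123100 nW

micro = 1e-6, nano = 1e-9; factor is 1e3.
123.1 × 1e3 = 123100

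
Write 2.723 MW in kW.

2723 kW

mega = 10^6, kilo = 10^3; factor is 10^3.
2.723 × 10^3 = 2723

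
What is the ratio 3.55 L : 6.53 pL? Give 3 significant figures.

544000000000

(3.55) / (6.53 × 10⁻¹²) = 0.5436 × 10¹²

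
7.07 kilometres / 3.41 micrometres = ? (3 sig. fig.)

2070000000

(7.07 × 10^3) / (3.41 × 10^-6) = 2.073 × 10^9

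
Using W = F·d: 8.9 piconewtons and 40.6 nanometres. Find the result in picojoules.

0.00000036134 picojoules

8.9 × 10⁻¹² × 40.6 × 10⁻⁹ = 361.34 × 10⁻²¹ J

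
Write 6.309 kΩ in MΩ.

kilo = 10³, mega = 10⁶; factor is 10⁻³.
6.309 × 10⁻³ = 0.006309

0.006309 MΩ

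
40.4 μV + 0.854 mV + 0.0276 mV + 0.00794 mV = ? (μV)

929.94 μV

In μV:
  40.4 μV → 40.4
  0.854 mV = 0.854e3 μV = 854
  0.0276 mV = 0.0276e3 μV = 27.6
  0.00794 mV = 0.00794e3 μV = 7.94
Sum: 40.4 + 854 + 27.6 + 7.94 = 929.94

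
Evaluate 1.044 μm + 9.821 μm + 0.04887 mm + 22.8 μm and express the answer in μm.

82.535 μm

In μm:
  1.044 μm → 1.044
  9.821 μm → 9.821
  0.04887 mm = 0.04887 × 10³ μm = 48.87
  22.8 μm → 22.8
Sum: 1.044 + 9.821 + 48.87 + 22.8 = 82.535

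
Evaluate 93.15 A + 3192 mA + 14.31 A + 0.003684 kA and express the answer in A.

In A:
  93.15 A → 93.15
  3192 mA = 3192e-3 A = 3.192
  14.31 A → 14.31
  0.003684 kA = 0.003684e3 A = 3.684
Sum: 93.15 + 3.192 + 14.31 + 3.684 = 114.336

114.336 A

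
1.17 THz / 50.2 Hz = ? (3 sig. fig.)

23300000000

(1.17 × 10^12) / (50.2) = 0.02331 × 10^12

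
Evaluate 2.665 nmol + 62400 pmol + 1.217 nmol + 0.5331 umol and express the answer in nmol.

599.382 nmol

In nmol:
  2.665 nmol → 2.665
  62400 pmol = 62400 × 10⁻³ nmol = 62.4
  1.217 nmol → 1.217
  0.5331 umol = 0.5331 × 10³ nmol = 533.1
Sum: 2.665 + 62.4 + 1.217 + 533.1 = 599.382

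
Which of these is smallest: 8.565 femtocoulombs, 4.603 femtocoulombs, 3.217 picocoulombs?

8.565 femtocoulombs = 0.000000000000008565 coulombs
4.603 femtocoulombs = 0.000000000000004603 coulombs
3.217 picocoulombs = 0.000000000003217 coulombs

4.603 femtocoulombs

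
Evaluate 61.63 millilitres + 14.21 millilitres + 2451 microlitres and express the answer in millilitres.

In millilitres:
  61.63 millilitres → 61.63
  14.21 millilitres → 14.21
  2451 microlitres = 2451 × 10⁻³ millilitres = 2.451
Sum: 61.63 + 14.21 + 2.451 = 78.291

78.291 millilitres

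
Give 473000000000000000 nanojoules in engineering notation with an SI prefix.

= 473 × 10⁶ joules; 10⁶ is mega.

473 megajoules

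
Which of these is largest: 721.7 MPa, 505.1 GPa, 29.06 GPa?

505.1 GPa

721.7 MPa = 721700000 Pa
505.1 GPa = 505100000000 Pa
29.06 GPa = 29060000000 Pa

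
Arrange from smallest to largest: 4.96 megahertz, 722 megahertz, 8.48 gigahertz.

4.96 megahertz = 4960000 hertz
722 megahertz = 722000000 hertz
8.48 gigahertz = 8480000000 hertz

4.96 megahertz < 722 megahertz < 8.48 gigahertz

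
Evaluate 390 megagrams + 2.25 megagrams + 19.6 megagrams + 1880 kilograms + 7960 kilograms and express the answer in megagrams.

In megagrams:
  390 megagrams → 390
  2.25 megagrams → 2.25
  19.6 megagrams → 19.6
  1880 kilograms = 1880 × 10^-3 megagrams = 1.88
  7960 kilograms = 7960 × 10^-3 megagrams = 7.96
Sum: 390 + 2.25 + 19.6 + 1.88 + 7.96 = 421.69

421.69 megagrams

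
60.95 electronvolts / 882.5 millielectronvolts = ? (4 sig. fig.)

(60.95) / (882.5e-3) = 0.069065e3

69.07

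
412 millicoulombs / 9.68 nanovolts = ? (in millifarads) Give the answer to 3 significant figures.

42600000000 millifarads

(412 × 10^-3) / (9.68 × 10^-9) = 42.562 × 10^6 F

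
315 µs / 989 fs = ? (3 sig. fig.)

(315e-6) / (989e-15) = 0.3185e9

319000000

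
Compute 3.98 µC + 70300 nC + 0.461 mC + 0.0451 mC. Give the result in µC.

In µC:
  3.98 µC → 3.98
  70300 nC = 70300 × 10⁻³ µC = 70.3
  0.461 mC = 0.461 × 10³ µC = 461
  0.0451 mC = 0.0451 × 10³ µC = 45.1
Sum: 3.98 + 70.3 + 461 + 45.1 = 580.38

580.38 µC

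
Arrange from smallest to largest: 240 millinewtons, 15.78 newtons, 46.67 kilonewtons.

240 millinewtons < 15.78 newtons < 46.67 kilonewtons

240 millinewtons = 0.24 newtons
15.78 newtons = 15.78 newtons
46.67 kilonewtons = 46670 newtons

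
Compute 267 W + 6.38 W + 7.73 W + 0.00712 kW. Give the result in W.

288.23 W

In W:
  267 W → 267
  6.38 W → 6.38
  7.73 W → 7.73
  0.00712 kW = 0.00712e3 W = 7.12
Sum: 267 + 6.38 + 7.73 + 7.12 = 288.23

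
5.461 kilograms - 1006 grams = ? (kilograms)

4.455 kilograms

In kilograms:
  5.461 kilograms → 5.461
  1006 grams = 1006 × 10⁻³ kilograms = 1.006
Difference: 5.461 - 1.006 = 4.455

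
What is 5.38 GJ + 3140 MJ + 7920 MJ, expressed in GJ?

16.44 GJ

In GJ:
  5.38 GJ → 5.38
  3140 MJ = 3140e-3 GJ = 3.14
  7920 MJ = 7920e-3 GJ = 7.92
Sum: 5.38 + 3.14 + 7.92 = 16.44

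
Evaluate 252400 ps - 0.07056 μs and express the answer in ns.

181.84 ns

In ns:
  252400 ps = 252400 × 10⁻³ ns = 252.4
  0.07056 μs = 0.07056 × 10³ ns = 70.56
Difference: 252.4 - 70.56 = 181.84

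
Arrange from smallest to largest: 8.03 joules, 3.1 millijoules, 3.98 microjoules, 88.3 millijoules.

3.98 microjoules < 3.1 millijoules < 88.3 millijoules < 8.03 joules

8.03 joules = 8.03 joules
3.1 millijoules = 0.0031 joules
3.98 microjoules = 0.00000398 joules
88.3 millijoules = 0.0883 joules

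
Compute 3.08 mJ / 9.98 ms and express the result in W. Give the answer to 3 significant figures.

(3.08e-3) / (9.98e-3) = 0.30862 W

0.309 W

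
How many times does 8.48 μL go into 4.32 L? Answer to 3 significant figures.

(4.32) / (8.48e-6) = 0.5094e6

509000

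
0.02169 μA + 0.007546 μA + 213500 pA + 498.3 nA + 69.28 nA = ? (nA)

In nA:
  0.02169 μA = 0.02169 × 10³ nA = 21.69
  0.007546 μA = 0.007546 × 10³ nA = 7.546
  213500 pA = 213500 × 10⁻³ nA = 213.5
  498.3 nA → 498.3
  69.28 nA → 69.28
Sum: 21.69 + 7.546 + 213.5 + 498.3 + 69.28 = 810.316

810.316 nA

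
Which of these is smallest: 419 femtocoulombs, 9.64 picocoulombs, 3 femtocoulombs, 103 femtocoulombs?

3 femtocoulombs

419 femtocoulombs = 0.000000000000419 coulombs
9.64 picocoulombs = 0.00000000000964 coulombs
3 femtocoulombs = 0.000000000000003 coulombs
103 femtocoulombs = 0.000000000000103 coulombs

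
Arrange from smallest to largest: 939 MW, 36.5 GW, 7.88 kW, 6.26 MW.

7.88 kW < 6.26 MW < 939 MW < 36.5 GW

939 MW = 939000000 W
36.5 GW = 36500000000 W
7.88 kW = 7880 W
6.26 MW = 6260000 W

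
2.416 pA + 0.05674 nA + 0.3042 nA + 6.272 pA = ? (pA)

369.628 pA

In pA:
  2.416 pA → 2.416
  0.05674 nA = 0.05674e3 pA = 56.74
  0.3042 nA = 0.3042e3 pA = 304.2
  6.272 pA → 6.272
Sum: 2.416 + 56.74 + 304.2 + 6.272 = 369.628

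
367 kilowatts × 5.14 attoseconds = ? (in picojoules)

1.88638 picojoules

367 × 10^3 × 5.14 × 10^-18 = 1886.38 × 10^-15 J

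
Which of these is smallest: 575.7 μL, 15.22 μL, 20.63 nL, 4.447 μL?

575.7 μL = 0.0005757 L
15.22 μL = 0.00001522 L
20.63 nL = 0.00000002063 L
4.447 μL = 0.000004447 L

20.63 nL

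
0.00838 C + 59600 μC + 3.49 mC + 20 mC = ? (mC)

91.47 mC

In mC:
  0.00838 C = 0.00838 × 10³ mC = 8.38
  59600 μC = 59600 × 10⁻³ mC = 59.6
  3.49 mC → 3.49
  20 mC → 20
Sum: 8.38 + 59.6 + 3.49 + 20 = 91.47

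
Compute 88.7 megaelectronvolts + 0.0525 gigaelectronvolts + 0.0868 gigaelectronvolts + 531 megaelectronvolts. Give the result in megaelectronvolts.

In megaelectronvolts:
  88.7 megaelectronvolts → 88.7
  0.0525 gigaelectronvolts = 0.0525 × 10^3 megaelectronvolts = 52.5
  0.0868 gigaelectronvolts = 0.0868 × 10^3 megaelectronvolts = 86.8
  531 megaelectronvolts → 531
Sum: 88.7 + 52.5 + 86.8 + 531 = 759

759 megaelectronvolts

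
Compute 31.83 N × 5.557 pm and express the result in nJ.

0.17687931 nJ

31.83 × 5.557 × 10⁻¹² = 176.87931 × 10⁻¹² J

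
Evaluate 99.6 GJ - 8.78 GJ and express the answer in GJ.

90.82 GJ

In GJ:
  99.6 GJ → 99.6
  8.78 GJ → 8.78
Difference: 99.6 - 8.78 = 90.82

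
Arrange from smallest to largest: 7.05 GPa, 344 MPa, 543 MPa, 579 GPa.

7.05 GPa = 7050000000 Pa
344 MPa = 344000000 Pa
543 MPa = 543000000 Pa
579 GPa = 579000000000 Pa

344 MPa < 543 MPa < 7.05 GPa < 579 GPa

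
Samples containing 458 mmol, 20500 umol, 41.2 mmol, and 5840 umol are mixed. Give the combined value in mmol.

In mmol:
  458 mmol → 458
  20500 umol = 20500 × 10^-3 mmol = 20.5
  41.2 mmol → 41.2
  5840 umol = 5840 × 10^-3 mmol = 5.84
Sum: 458 + 20.5 + 41.2 + 5.84 = 525.54

525.54 mmol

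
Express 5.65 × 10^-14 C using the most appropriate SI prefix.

= 56.5 × 10^-15 C; 10^-15 is femto.

56.5 fC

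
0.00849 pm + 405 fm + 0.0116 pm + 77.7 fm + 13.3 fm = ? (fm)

516.09 fm

In fm:
  0.00849 pm = 0.00849 × 10³ fm = 8.49
  405 fm → 405
  0.0116 pm = 0.0116 × 10³ fm = 11.6
  77.7 fm → 77.7
  13.3 fm → 13.3
Sum: 8.49 + 405 + 11.6 + 77.7 + 13.3 = 516.09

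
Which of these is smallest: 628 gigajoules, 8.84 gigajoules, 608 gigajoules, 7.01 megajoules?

628 gigajoules = 628000000000 joules
8.84 gigajoules = 8840000000 joules
608 gigajoules = 608000000000 joules
7.01 megajoules = 7010000 joules

7.01 megajoules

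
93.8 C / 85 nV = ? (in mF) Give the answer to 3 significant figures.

1100000000000 mF

(93.8) / (85e-9) = 1.1035e9 F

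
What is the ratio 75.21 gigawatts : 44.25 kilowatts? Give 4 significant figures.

1700000

(75.21 × 10^9) / (44.25 × 10^3) = 1.6997 × 10^6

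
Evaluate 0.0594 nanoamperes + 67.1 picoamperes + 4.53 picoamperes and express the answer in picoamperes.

131.03 picoamperes

In picoamperes:
  0.0594 nanoamperes = 0.0594 × 10^3 picoamperes = 59.4
  67.1 picoamperes → 67.1
  4.53 picoamperes → 4.53
Sum: 59.4 + 67.1 + 4.53 = 131.03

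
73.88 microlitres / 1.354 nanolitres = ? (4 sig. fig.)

(73.88e-6) / (1.354e-9) = 54.564e3

54560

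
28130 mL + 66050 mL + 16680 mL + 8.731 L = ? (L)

In L:
  28130 mL = 28130 × 10^-3 L = 28.13
  66050 mL = 66050 × 10^-3 L = 66.05
  16680 mL = 16680 × 10^-3 L = 16.68
  8.731 L → 8.731
Sum: 28.13 + 66.05 + 16.68 + 8.731 = 119.591

119.591 L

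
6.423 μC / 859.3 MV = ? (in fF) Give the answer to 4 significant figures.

7.475 fF

(6.423 × 10^-6) / (859.3 × 10^6) = 0.00747469 × 10^-12 F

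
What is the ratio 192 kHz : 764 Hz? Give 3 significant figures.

251

(192e3) / (764) = 0.2513e3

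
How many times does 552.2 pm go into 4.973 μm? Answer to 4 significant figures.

(4.973 × 10^-6) / (552.2 × 10^-12) = 0.0090058 × 10^6

9006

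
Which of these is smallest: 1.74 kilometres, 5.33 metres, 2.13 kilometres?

1.74 kilometres = 1740 metres
5.33 metres = 5.33 metres
2.13 kilometres = 2130 metres

5.33 metres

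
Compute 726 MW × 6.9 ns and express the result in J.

726 × 10^6 × 6.9 × 10^-9 = 5009.4 × 10^-3 J

5.0094 J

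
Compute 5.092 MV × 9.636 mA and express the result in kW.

5.092e6 × 9.636e-3 = 49.066512e3 W

49.066512 kW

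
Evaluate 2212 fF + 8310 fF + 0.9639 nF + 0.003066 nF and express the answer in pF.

In pF:
  2212 fF = 2212e-3 pF = 2.212
  8310 fF = 8310e-3 pF = 8.31
  0.9639 nF = 0.9639e3 pF = 963.9
  0.003066 nF = 0.003066e3 pF = 3.066
Sum: 2.212 + 8.31 + 963.9 + 3.066 = 977.488

977.488 pF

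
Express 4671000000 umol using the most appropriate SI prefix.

= 4.671e3 mol; 1e3 is kilo.

4.671 kmol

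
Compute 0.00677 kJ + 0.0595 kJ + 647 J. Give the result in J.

In J:
  0.00677 kJ = 0.00677e3 J = 6.77
  0.0595 kJ = 0.0595e3 J = 59.5
  647 J → 647
Sum: 6.77 + 59.5 + 647 = 713.27

713.27 J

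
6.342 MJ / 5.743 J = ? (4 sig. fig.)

1104000

(6.342 × 10⁶) / (5.743) = 1.1043 × 10⁶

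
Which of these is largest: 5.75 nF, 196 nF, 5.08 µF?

5.75 nF = 0.00000000575 F
196 nF = 0.000000196 F
5.08 µF = 0.00000508 F

5.08 µF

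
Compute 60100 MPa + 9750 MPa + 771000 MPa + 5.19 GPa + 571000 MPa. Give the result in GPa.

1417.04 GPa

In GPa:
  60100 MPa = 60100e-3 GPa = 60.1
  9750 MPa = 9750e-3 GPa = 9.75
  771000 MPa = 771000e-3 GPa = 771
  5.19 GPa → 5.19
  571000 MPa = 571000e-3 GPa = 571
Sum: 60.1 + 9.75 + 771 + 5.19 + 571 = 1417.04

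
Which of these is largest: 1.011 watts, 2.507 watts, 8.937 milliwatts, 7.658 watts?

1.011 watts = 1.011 watts
2.507 watts = 2.507 watts
8.937 milliwatts = 0.008937 watts
7.658 watts = 7.658 watts

7.658 watts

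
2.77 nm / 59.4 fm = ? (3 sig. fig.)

(2.77 × 10^-9) / (59.4 × 10^-15) = 0.04663 × 10^6

46600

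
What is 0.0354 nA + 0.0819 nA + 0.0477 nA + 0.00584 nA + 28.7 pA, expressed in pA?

199.54 pA

In pA:
  0.0354 nA = 0.0354e3 pA = 35.4
  0.0819 nA = 0.0819e3 pA = 81.9
  0.0477 nA = 0.0477e3 pA = 47.7
  0.00584 nA = 0.00584e3 pA = 5.84
  28.7 pA → 28.7
Sum: 35.4 + 81.9 + 47.7 + 5.84 + 28.7 = 199.54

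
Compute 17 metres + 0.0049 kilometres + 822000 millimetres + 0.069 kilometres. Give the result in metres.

In metres:
  17 metres → 17
  0.0049 kilometres = 0.0049e3 metres = 4.9
  822000 millimetres = 822000e-3 metres = 822
  0.069 kilometres = 0.069e3 metres = 69
Sum: 17 + 4.9 + 822 + 69 = 912.9

912.9 metres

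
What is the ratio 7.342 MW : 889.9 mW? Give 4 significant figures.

(7.342 × 10^6) / (889.9 × 10^-3) = 0.0082504 × 10^9

8250000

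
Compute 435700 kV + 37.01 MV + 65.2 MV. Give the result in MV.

In MV:
  435700 kV = 435700 × 10^-3 MV = 435.7
  37.01 MV → 37.01
  65.2 MV → 65.2
Sum: 435.7 + 37.01 + 65.2 = 537.91

537.91 MV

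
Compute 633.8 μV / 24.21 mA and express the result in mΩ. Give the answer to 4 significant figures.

(633.8 × 10⁻⁶) / (24.21 × 10⁻³) = 26.1793 × 10⁻³ Ω

26.18 mΩ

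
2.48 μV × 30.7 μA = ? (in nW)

2.48e-6 × 30.7e-6 = 76.136e-12 W

0.076136 nW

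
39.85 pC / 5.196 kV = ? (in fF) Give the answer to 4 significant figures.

(39.85 × 10^-12) / (5.196 × 10^3) = 7.66936 × 10^-15 F

7.669 fF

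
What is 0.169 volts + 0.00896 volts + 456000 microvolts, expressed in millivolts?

In millivolts:
  0.169 volts = 0.169e3 millivolts = 169
  0.00896 volts = 0.00896e3 millivolts = 8.96
  456000 microvolts = 456000e-3 millivolts = 456
Sum: 169 + 8.96 + 456 = 633.96

633.96 millivolts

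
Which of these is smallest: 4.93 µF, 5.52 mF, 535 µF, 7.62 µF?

4.93 µF

4.93 µF = 0.00000493 F
5.52 mF = 0.00552 F
535 µF = 0.000535 F
7.62 µF = 0.00000762 F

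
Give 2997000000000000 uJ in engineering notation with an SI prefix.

= 2.997 × 10⁹ J; 10⁹ is giga.

2.997 GJ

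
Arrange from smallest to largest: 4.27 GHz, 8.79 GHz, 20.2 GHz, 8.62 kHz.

8.62 kHz < 4.27 GHz < 8.79 GHz < 20.2 GHz

4.27 GHz = 4270000000 Hz
8.79 GHz = 8790000000 Hz
20.2 GHz = 20200000000 Hz
8.62 kHz = 8620 Hz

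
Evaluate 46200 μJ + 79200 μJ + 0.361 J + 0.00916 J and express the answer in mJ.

In mJ:
  46200 μJ = 46200 × 10⁻³ mJ = 46.2
  79200 μJ = 79200 × 10⁻³ mJ = 79.2
  0.361 J = 0.361 × 10³ mJ = 361
  0.00916 J = 0.00916 × 10³ mJ = 9.16
Sum: 46.2 + 79.2 + 361 + 9.16 = 495.56

495.56 mJ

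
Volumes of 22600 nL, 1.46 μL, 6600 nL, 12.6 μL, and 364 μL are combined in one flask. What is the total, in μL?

In μL:
  22600 nL = 22600e-3 μL = 22.6
  1.46 μL → 1.46
  6600 nL = 6600e-3 μL = 6.6
  12.6 μL → 12.6
  364 μL → 364
Sum: 22.6 + 1.46 + 6.6 + 12.6 + 364 = 407.26

407.26 μL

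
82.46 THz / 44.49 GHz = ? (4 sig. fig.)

(82.46 × 10^12) / (44.49 × 10^9) = 1.8535 × 10^3

1853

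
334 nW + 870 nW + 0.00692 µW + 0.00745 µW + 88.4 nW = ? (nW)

1306.77 nW

In nW:
  334 nW → 334
  870 nW → 870
  0.00692 µW = 0.00692e3 nW = 6.92
  0.00745 µW = 0.00745e3 nW = 7.45
  88.4 nW → 88.4
Sum: 334 + 870 + 6.92 + 7.45 + 88.4 = 1306.77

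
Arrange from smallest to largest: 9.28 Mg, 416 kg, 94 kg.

9.28 Mg = 9280000 g
416 kg = 416000 g
94 kg = 94000 g

94 kg < 416 kg < 9.28 Mg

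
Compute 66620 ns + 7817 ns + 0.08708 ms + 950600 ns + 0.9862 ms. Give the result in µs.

In µs:
  66620 ns = 66620e-3 µs = 66.62
  7817 ns = 7817e-3 µs = 7.817
  0.08708 ms = 0.08708e3 µs = 87.08
  950600 ns = 950600e-3 µs = 950.6
  0.9862 ms = 0.9862e3 µs = 986.2
Sum: 66.62 + 7.817 + 87.08 + 950.6 + 986.2 = 2098.317

2098.317 µs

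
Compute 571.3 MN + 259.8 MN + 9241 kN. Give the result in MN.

840.341 MN

In MN:
  571.3 MN → 571.3
  259.8 MN → 259.8
  9241 kN = 9241 × 10⁻³ MN = 9.241
Sum: 571.3 + 259.8 + 9.241 = 840.341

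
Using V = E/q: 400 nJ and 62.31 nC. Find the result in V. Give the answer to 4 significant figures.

(400 × 10^-9) / (62.31 × 10^-9) = 6.41952 V

6.420 V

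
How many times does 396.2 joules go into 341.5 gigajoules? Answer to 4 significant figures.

(341.5 × 10^9) / (396.2) = 0.86194 × 10^9

861900000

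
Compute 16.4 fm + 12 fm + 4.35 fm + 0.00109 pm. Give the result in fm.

In fm:
  16.4 fm → 16.4
  12 fm → 12
  4.35 fm → 4.35
  0.00109 pm = 0.00109 × 10^3 fm = 1.09
Sum: 16.4 + 12 + 4.35 + 1.09 = 33.84

33.84 fm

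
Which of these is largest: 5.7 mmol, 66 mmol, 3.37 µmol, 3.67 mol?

3.67 mol

5.7 mmol = 0.0057 mol
66 mmol = 0.066 mol
3.37 µmol = 0.00000337 mol
3.67 mol = 3.67 mol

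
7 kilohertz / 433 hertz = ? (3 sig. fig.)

(7 × 10^3) / (433) = 0.01617 × 10^3

16.2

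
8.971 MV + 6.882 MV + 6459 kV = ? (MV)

In MV:
  8.971 MV → 8.971
  6.882 MV → 6.882
  6459 kV = 6459 × 10⁻³ MV = 6.459
Sum: 8.971 + 6.882 + 6.459 = 22.312

22.312 MV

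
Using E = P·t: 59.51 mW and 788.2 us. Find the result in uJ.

59.51 × 10⁻³ × 788.2 × 10⁻⁶ = 46905.782 × 10⁻⁹ J

46.905782 uJ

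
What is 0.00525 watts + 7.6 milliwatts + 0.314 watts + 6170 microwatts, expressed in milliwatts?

333.02 milliwatts

In milliwatts:
  0.00525 watts = 0.00525 × 10³ milliwatts = 5.25
  7.6 milliwatts → 7.6
  0.314 watts = 0.314 × 10³ milliwatts = 314
  6170 microwatts = 6170 × 10⁻³ milliwatts = 6.17
Sum: 5.25 + 7.6 + 314 + 6.17 = 333.02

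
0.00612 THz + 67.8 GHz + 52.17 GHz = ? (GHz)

126.09 GHz

In GHz:
  0.00612 THz = 0.00612e3 GHz = 6.12
  67.8 GHz → 67.8
  52.17 GHz → 52.17
Sum: 6.12 + 67.8 + 52.17 = 126.09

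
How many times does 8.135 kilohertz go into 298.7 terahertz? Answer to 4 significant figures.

(298.7 × 10¹²) / (8.135 × 10³) = 36.718 × 10⁹

36720000000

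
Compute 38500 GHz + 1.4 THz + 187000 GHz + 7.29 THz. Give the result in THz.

234.19 THz

In THz:
  38500 GHz = 38500 × 10^-3 THz = 38.5
  1.4 THz → 1.4
  187000 GHz = 187000 × 10^-3 THz = 187
  7.29 THz → 7.29
Sum: 38.5 + 1.4 + 187 + 7.29 = 234.19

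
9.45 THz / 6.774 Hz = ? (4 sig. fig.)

(9.45e12) / (6.774) = 1.395e12

1395000000000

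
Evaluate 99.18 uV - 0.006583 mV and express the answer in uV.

In uV:
  99.18 uV → 99.18
  0.006583 mV = 0.006583 × 10^3 uV = 6.583
Difference: 99.18 - 6.583 = 92.597

92.597 uV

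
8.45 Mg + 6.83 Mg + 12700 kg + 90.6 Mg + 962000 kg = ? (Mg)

1080.58 Mg

In Mg:
  8.45 Mg → 8.45
  6.83 Mg → 6.83
  12700 kg = 12700 × 10⁻³ Mg = 12.7
  90.6 Mg → 90.6
  962000 kg = 962000 × 10⁻³ Mg = 962
Sum: 8.45 + 6.83 + 12.7 + 90.6 + 962 = 1080.58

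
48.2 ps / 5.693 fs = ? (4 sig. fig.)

(48.2e-12) / (5.693e-15) = 8.4665e3

8467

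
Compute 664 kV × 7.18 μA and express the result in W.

4.76752 W

664 × 10³ × 7.18 × 10⁻⁶ = 4767.52 × 10⁻³ W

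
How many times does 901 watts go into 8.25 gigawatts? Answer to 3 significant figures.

(8.25 × 10^9) / (901) = 0.009156 × 10^9

9160000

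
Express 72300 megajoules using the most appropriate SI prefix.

72.3 gigajoules

= 72.3 × 10^9 joules; 10^9 is giga.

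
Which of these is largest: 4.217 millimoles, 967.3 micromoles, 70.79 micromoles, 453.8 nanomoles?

4.217 millimoles

4.217 millimoles = 0.004217 moles
967.3 micromoles = 0.0009673 moles
70.79 micromoles = 0.00007079 moles
453.8 nanomoles = 0.0000004538 moles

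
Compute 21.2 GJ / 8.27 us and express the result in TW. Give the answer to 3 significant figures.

(21.2 × 10^9) / (8.27 × 10^-6) = 2.5635 × 10^15 W

2560 TW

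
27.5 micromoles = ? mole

micro = 10⁻⁶, (no prefix) = 10⁰; factor is 10⁻⁶.
27.5 × 10⁻⁶ = 0.0000275

0.0000275 moles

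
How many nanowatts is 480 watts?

(no prefix) = 1e0, nano = 1e-9; factor is 1e9.
480 × 1e9 = 480000000000

480000000000 nanowatts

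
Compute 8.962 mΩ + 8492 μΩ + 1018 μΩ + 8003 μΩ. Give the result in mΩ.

In mΩ:
  8.962 mΩ → 8.962
  8492 μΩ = 8492e-3 mΩ = 8.492
  1018 μΩ = 1018e-3 mΩ = 1.018
  8003 μΩ = 8003e-3 mΩ = 8.003
Sum: 8.962 + 8.492 + 1.018 + 8.003 = 26.475

26.475 mΩ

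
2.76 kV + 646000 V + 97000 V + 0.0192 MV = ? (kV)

764.96 kV

In kV:
  2.76 kV → 2.76
  646000 V = 646000e-3 kV = 646
  97000 V = 97000e-3 kV = 97
  0.0192 MV = 0.0192e3 kV = 19.2
Sum: 2.76 + 646 + 97 + 19.2 = 764.96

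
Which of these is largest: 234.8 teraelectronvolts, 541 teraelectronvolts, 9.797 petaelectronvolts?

9.797 petaelectronvolts

234.8 teraelectronvolts = 234800000000000 electronvolts
541 teraelectronvolts = 541000000000000 electronvolts
9.797 petaelectronvolts = 9797000000000000 electronvolts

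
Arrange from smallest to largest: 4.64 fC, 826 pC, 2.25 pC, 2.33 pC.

4.64 fC = 0.00000000000000464 C
826 pC = 0.000000000826 C
2.25 pC = 0.00000000000225 C
2.33 pC = 0.00000000000233 C

4.64 fC < 2.25 pC < 2.33 pC < 826 pC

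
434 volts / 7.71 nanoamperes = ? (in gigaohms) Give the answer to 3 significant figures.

56.3 gigaohms

(434) / (7.71 × 10⁻⁹) = 56.291 × 10⁹ Ω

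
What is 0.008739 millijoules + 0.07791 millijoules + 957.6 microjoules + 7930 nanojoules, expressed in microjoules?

In microjoules:
  0.008739 millijoules = 0.008739e3 microjoules = 8.739
  0.07791 millijoules = 0.07791e3 microjoules = 77.91
  957.6 microjoules → 957.6
  7930 nanojoules = 7930e-3 microjoules = 7.93
Sum: 8.739 + 77.91 + 957.6 + 7.93 = 1052.179

1052.179 microjoules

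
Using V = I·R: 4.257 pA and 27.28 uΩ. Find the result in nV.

0.00000011613096 nV

4.257e-12 × 27.28e-6 = 116.13096e-18 V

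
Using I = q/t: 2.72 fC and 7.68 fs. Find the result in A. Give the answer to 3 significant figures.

0.354 A

(2.72e-15) / (7.68e-15) = 0.35417 A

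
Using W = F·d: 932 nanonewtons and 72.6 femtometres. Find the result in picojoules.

0.0000000676632 picojoules

932 × 10^-9 × 72.6 × 10^-15 = 67663.2 × 10^-24 J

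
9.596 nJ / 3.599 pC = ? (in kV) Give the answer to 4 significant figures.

(9.596 × 10⁻⁹) / (3.599 × 10⁻¹²) = 2.6663 × 10³ V

2.666 kV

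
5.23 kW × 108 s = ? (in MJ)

0.56484 MJ

5.23 × 10^3 × 108 = 564.84 × 10^3 J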